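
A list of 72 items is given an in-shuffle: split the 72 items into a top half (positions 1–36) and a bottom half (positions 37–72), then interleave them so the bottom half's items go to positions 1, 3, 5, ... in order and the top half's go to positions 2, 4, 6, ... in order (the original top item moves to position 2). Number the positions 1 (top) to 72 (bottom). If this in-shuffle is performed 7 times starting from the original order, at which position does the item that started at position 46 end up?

48

Track the item's position through each in-shuffle:
46 → 19 → 38 → 3 → 6 → 12 → 24 → 48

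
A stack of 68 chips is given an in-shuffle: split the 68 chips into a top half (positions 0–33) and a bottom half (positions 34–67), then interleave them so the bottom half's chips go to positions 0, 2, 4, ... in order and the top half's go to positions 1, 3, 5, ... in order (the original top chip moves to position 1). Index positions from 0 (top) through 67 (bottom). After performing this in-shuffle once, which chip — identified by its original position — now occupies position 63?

Work backwards from position 63, undoing one in-shuffle at a time:
63 ← 31
So the chip now at position 63 started at position 31.

31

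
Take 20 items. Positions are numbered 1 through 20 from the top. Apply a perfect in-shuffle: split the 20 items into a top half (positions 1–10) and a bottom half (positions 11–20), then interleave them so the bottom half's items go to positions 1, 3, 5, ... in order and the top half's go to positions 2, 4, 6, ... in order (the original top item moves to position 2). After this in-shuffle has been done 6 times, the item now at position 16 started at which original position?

Work backwards from position 16, undoing one in-shuffle at a time:
16 ← 8 ← 4 ← 2 ← 1 ← 11 ← 16
So the item now at position 16 started at position 16.

16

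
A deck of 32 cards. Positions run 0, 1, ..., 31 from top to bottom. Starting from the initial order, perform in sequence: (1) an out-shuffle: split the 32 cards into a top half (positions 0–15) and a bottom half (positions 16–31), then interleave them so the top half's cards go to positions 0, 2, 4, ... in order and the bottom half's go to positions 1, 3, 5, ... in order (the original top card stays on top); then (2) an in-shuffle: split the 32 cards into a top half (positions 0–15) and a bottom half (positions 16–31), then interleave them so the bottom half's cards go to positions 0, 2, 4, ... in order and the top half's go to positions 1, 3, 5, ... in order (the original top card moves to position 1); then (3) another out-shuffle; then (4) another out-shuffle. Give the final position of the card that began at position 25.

24

Track the card from position 25 forward through each operation:
  after op 1 (out-shuffle): 25 → 19
  after op 2 (in-shuffle): 19 → 6
  after op 3 (out-shuffle): 6 → 12
  after op 4 (out-shuffle): 12 → 24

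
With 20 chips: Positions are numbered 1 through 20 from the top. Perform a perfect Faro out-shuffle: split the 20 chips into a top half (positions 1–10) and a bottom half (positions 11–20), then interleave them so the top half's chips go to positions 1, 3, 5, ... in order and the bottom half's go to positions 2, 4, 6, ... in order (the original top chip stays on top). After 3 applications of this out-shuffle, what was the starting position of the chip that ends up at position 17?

3

Work backwards from position 17, undoing one out-shuffle at a time:
17 ← 9 ← 5 ← 3
So the chip now at position 17 started at position 3.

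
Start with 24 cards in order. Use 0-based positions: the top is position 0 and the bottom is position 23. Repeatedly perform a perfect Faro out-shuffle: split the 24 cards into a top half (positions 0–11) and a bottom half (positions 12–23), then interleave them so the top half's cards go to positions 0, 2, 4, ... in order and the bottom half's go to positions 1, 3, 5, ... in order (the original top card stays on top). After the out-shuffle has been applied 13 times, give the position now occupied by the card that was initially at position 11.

21

Track position through each out-shuffle: 11 → 22 → 21 → 19 → 15 → ... (continuing for 13 shuffles total) → 21.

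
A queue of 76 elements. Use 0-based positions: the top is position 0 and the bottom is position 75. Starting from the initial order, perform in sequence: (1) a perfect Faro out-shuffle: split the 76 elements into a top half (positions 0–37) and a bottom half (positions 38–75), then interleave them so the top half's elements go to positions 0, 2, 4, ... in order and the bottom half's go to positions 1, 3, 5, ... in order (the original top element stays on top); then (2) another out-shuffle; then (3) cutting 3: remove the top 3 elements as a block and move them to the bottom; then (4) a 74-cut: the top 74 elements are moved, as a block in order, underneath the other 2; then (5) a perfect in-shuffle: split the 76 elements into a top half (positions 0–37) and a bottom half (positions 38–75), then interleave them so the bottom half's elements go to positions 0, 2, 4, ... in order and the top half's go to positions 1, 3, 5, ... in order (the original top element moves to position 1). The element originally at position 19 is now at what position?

Track the element from position 19 forward through each operation:
  after op 1 (out-shuffle): 19 → 38
  after op 2 (out-shuffle): 38 → 1
  after op 3 (cut 3): 1 → 74
  after op 4 (cut 74): 74 → 0
  after op 5 (in-shuffle): 0 → 1

1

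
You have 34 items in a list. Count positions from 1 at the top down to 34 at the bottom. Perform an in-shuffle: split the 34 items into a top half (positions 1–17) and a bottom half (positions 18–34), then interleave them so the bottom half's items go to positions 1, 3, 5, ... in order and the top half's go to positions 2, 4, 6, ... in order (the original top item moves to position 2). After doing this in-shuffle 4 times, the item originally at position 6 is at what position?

26

Track the item's position through each in-shuffle:
6 → 12 → 24 → 13 → 26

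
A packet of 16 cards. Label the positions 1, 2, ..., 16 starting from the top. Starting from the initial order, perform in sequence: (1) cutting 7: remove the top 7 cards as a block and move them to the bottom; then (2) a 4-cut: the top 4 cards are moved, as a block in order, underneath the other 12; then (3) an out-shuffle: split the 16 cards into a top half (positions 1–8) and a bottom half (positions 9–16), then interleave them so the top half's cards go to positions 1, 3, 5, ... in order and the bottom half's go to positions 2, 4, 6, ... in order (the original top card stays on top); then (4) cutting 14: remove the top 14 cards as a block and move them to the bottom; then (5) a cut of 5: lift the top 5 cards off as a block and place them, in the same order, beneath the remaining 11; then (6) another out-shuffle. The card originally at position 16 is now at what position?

Track the card from position 16 forward through each operation:
  after op 1 (cut 7): 16 → 9
  after op 2 (cut 4): 9 → 5
  after op 3 (out-shuffle): 5 → 9
  after op 4 (cut 14): 9 → 11
  after op 5 (cut 5): 11 → 6
  after op 6 (out-shuffle): 6 → 11

11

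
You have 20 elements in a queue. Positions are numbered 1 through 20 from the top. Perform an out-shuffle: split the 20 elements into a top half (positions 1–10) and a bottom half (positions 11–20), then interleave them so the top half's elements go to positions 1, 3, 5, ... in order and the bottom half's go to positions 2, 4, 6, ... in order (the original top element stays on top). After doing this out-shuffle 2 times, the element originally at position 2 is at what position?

Track the element's position through each out-shuffle:
2 → 3 → 5

5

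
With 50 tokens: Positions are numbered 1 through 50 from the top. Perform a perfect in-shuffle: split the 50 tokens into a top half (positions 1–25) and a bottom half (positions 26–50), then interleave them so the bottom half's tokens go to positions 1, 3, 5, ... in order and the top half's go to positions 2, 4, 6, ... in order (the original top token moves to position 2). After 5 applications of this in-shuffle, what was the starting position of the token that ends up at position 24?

39

Work backwards from position 24, undoing one in-shuffle at a time:
24 ← 12 ← 6 ← 3 ← 27 ← 39
So the token now at position 24 started at position 39.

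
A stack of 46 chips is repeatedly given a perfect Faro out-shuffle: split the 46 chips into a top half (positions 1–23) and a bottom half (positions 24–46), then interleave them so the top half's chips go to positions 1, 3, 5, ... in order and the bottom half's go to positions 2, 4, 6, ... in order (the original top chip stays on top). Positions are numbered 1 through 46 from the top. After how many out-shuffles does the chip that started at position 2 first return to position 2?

Follow position 2 under repeated out-shuffles:
2 → 3 → 5 → 9 → 17 → 33 → 20 → 39 → 32 → 18 → 35 → 24 → 2
It first returns after 12 out-shuffles.

12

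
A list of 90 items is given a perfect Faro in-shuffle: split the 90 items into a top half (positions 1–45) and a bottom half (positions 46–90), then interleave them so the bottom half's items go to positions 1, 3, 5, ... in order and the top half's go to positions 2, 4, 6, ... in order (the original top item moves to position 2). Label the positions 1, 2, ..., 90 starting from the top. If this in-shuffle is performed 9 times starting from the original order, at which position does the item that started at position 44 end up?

51

Track the item's position through each in-shuffle:
44 → 88 → 85 → 79 → 67 → 43 → 86 → 81 → 71 → 51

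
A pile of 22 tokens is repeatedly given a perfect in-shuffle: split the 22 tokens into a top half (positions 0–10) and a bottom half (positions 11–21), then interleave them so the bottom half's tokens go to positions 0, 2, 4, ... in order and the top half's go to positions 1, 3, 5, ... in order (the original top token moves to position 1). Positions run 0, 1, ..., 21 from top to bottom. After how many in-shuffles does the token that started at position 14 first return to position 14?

11

Follow position 14 under repeated in-shuffles:
14 → 6 → 13 → 4 → 9 → 19 → 16 → 10 → 21 → 20 → 18 → 14
It first returns after 11 in-shuffles.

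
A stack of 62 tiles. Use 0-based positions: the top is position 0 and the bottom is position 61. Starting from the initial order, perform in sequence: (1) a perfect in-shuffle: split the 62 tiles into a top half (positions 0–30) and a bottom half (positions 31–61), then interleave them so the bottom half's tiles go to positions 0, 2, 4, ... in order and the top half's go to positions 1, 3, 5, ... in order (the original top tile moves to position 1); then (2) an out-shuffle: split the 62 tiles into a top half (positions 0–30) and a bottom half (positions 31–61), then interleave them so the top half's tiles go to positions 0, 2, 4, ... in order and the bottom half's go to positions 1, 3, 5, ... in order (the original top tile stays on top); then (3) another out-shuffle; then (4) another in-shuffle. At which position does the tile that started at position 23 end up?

11

Track the tile from position 23 forward through each operation:
  after op 1 (in-shuffle): 23 → 47
  after op 2 (out-shuffle): 47 → 33
  after op 3 (out-shuffle): 33 → 5
  after op 4 (in-shuffle): 5 → 11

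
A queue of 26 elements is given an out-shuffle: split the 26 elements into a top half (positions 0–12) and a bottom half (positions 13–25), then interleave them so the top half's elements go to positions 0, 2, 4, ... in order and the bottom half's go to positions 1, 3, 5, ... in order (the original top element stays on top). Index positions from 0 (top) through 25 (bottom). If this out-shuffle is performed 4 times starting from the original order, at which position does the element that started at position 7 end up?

Track the element's position through each out-shuffle:
7 → 14 → 3 → 6 → 12

12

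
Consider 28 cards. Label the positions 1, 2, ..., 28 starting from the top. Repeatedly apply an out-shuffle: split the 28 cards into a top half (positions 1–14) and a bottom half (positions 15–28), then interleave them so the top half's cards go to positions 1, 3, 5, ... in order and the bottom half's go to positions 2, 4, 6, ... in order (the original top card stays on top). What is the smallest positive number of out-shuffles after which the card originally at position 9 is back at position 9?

18

Follow position 9 under repeated out-shuffles:
9 → 17 → 6 → 11 → 21 → 14 → 27 → 26 → 24 → 20 → 12 → 23 → 18 → 8 → 15 → 2 → 3 → 5 → 9
It first returns after 18 out-shuffles.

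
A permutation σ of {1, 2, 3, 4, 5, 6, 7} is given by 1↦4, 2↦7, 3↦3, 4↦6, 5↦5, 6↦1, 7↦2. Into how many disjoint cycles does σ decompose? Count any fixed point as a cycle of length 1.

4

Cycle decomposition: (1 4 6) (2 7) (3) (5).
4 cycles.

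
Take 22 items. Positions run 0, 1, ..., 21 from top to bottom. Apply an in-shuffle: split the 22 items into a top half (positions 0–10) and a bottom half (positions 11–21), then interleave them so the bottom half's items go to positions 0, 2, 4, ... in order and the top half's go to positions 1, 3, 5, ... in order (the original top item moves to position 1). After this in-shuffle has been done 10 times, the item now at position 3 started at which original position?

Work backwards from position 3, undoing one in-shuffle at a time:
3 ← 1 ← 0 ← 11 ← 5 ← 2 ← 12 ← 17 ← 8 ← 15 ← 7
So the item now at position 3 started at position 7.

7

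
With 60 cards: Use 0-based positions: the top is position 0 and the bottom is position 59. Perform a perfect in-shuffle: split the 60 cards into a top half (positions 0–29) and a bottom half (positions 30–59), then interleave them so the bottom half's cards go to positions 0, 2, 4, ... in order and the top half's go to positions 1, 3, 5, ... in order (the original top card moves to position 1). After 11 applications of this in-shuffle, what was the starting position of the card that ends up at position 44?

Work backwards from position 44, undoing one in-shuffle at a time:
44 ← 52 ← 56 ← 58 ← 59 ← 29 ← 14 ← 37 ← 18 ← 39 ← 19 ← 9
So the card now at position 44 started at position 9.

9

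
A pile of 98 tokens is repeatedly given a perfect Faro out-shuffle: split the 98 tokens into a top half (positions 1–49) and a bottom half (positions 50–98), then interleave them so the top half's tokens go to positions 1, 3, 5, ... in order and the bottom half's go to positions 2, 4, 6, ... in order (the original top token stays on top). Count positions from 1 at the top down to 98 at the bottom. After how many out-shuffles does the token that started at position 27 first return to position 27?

48

Follow position 27 under repeated out-shuffles:
27 → 53 → 8 → 15 → 29 → 57 → 16 → 31 → ... → 27 (length 48)
It first returns after 48 out-shuffles.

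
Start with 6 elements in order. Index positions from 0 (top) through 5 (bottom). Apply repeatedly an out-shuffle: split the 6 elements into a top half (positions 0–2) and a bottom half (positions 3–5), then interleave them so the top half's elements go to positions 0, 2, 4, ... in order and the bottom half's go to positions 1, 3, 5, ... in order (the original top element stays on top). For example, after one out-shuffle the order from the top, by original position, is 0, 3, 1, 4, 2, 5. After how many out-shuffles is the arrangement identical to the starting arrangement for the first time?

4

The out-shuffle permutes the 6 positions with cycle lengths [1, 1, 4].
Every element is home exactly when every cycle has completed a whole number of laps, i.e. after lcm(1, 4) = 4 out-shuffles.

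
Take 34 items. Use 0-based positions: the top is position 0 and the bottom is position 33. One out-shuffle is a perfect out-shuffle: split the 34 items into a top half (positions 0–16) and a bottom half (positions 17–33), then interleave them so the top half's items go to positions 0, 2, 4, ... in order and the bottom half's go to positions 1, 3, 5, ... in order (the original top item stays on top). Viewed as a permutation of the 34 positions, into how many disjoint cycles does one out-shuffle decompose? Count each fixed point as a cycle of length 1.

6

Trace each unvisited position around until it returns:
(0) (1 2 4 8 16 32 31 29 25 17) (3 6 12 24 15 30 27 21 9 18) (5 10 20 7 14 28 23 13 26 19) (11 22) (33)
6 cycles in total.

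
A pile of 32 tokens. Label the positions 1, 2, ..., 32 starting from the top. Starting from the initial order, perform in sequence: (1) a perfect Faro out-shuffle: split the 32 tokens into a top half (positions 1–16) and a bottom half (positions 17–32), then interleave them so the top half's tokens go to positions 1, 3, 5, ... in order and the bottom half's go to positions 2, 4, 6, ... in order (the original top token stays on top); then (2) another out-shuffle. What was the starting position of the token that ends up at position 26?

15

Undo the operations in reverse order, starting from position 26:
  undo op 2 (out-shuffle, from bottom half): 26 ← 29
  undo op 1 (out-shuffle, from top half): 29 ← 15
So the token at position 26 came from original position 15.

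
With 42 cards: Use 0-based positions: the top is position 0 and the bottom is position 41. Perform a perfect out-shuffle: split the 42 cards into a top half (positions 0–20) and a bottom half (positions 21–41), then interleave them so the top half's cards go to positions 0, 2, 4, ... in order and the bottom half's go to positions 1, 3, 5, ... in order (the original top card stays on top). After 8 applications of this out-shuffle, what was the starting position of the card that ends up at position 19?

Work backwards from position 19, undoing one out-shuffle at a time:
19 ← 30 ← 15 ← 28 ← 14 ← 7 ← 24 ← 12 ← 6
So the card now at position 19 started at position 6.

6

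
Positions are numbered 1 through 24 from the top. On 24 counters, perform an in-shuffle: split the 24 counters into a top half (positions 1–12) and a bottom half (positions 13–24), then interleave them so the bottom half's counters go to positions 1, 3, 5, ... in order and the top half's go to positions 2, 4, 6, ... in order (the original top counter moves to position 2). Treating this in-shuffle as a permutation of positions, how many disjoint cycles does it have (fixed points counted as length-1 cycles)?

Trace each unvisited position around until it returns:
(1 2 4 8 16 7 ... len 20) (5 10 20 15)
2 cycles in total.

2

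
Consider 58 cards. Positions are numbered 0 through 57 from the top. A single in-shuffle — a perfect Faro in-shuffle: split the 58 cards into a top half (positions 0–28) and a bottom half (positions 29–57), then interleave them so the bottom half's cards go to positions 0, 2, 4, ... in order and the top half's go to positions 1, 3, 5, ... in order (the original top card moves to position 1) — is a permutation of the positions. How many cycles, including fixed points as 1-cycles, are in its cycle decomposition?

1

Trace each unvisited position around until it returns:
(0 1 3 7 15 31 ... len 58)
1 cycle in total.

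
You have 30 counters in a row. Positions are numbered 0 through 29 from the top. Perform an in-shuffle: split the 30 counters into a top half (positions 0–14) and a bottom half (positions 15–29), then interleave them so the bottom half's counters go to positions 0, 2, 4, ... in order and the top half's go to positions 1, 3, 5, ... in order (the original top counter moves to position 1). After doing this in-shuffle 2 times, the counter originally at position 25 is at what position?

10

Track the counter's position through each in-shuffle:
25 → 20 → 10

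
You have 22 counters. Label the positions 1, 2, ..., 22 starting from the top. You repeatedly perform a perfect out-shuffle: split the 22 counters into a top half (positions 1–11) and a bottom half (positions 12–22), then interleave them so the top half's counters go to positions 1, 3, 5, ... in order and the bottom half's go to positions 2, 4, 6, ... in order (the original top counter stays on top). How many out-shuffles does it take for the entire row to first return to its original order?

6

The out-shuffle permutes the 22 positions with cycle lengths [1, 1, 2, 3, 3, 6, 6].
Every counter is home exactly when every cycle has completed a whole number of laps, i.e. after lcm(1, 2, 3, 6) = 6 out-shuffles.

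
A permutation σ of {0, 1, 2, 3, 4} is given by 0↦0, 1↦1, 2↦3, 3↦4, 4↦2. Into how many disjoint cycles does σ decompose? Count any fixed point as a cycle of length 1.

Cycle decomposition: (0) (1) (2 3 4).
3 cycles.

3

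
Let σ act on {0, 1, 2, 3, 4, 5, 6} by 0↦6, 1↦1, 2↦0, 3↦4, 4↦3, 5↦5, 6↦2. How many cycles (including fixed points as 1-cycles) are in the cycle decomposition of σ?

4

Cycle decomposition: (0 6 2) (1) (3 4) (5).
4 cycles.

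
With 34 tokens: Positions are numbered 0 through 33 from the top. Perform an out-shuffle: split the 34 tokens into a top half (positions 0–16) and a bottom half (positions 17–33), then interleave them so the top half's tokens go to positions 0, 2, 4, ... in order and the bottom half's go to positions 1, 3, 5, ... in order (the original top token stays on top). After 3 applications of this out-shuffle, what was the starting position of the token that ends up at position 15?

Work backwards from position 15, undoing one out-shuffle at a time:
15 ← 24 ← 12 ← 6
So the token now at position 15 started at position 6.

6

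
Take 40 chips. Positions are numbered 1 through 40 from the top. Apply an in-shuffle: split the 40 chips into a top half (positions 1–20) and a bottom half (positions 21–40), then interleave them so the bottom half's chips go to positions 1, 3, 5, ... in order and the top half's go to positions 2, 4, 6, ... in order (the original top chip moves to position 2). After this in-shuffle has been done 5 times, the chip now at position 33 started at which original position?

Work backwards from position 33, undoing one in-shuffle at a time:
33 ← 37 ← 39 ← 40 ← 20 ← 10
So the chip now at position 33 started at position 10.

10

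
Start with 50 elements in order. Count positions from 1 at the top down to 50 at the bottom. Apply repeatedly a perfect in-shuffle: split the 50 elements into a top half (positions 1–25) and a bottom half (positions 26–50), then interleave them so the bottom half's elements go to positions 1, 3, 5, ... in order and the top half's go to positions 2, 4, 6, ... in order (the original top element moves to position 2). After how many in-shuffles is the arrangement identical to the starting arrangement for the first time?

8

The in-shuffle permutes the 50 positions with cycle lengths [2, 8, 8, 8, 8, 8, 8].
Every element is home exactly when every cycle has completed a whole number of laps, i.e. after lcm(2, 8) = 8 in-shuffles.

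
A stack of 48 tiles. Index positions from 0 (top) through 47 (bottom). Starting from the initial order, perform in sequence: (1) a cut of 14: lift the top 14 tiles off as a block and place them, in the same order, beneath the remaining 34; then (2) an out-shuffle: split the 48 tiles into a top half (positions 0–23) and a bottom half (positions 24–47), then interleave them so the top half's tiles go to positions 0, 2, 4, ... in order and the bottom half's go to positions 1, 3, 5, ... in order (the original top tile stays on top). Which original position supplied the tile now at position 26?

Undo the operations in reverse order, starting from position 26:
  undo op 2 (out-shuffle, from top half): 26 ← 13
  undo op 1 (cut 14): 13 ← 27
So the tile at position 26 came from original position 27.

27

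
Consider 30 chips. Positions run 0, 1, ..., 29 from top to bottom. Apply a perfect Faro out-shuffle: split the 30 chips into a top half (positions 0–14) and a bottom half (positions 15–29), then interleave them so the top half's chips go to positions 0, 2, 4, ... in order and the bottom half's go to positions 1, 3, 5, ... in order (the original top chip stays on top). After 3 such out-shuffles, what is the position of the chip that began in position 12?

9

Track the chip's position through each out-shuffle:
12 → 24 → 19 → 9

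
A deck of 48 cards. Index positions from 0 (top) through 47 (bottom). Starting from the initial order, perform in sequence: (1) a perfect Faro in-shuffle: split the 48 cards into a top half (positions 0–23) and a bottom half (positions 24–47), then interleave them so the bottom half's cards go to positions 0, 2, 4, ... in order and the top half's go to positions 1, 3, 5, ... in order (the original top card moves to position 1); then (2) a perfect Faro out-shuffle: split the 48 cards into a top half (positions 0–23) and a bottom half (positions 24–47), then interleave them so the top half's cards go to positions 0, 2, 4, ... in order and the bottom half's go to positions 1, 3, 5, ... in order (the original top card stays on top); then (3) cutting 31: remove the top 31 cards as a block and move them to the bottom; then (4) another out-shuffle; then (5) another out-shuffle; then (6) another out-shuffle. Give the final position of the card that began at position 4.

Track the card from position 4 forward through each operation:
  after op 1 (in-shuffle): 4 → 9
  after op 2 (out-shuffle): 9 → 18
  after op 3 (cut 31): 18 → 35
  after op 4 (out-shuffle): 35 → 23
  after op 5 (out-shuffle): 23 → 46
  after op 6 (out-shuffle): 46 → 45

45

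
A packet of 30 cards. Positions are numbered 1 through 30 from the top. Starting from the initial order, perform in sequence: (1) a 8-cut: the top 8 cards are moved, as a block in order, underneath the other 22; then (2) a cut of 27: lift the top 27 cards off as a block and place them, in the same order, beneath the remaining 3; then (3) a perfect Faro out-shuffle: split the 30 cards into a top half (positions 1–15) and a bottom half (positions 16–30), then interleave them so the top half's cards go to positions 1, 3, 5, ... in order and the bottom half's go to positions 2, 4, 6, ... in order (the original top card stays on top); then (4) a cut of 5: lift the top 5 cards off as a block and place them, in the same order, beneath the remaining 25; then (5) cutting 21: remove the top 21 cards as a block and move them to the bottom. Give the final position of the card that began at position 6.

5

Track the card from position 6 forward through each operation:
  after op 1 (cut 8): 6 → 28
  after op 2 (cut 27): 28 → 1
  after op 3 (out-shuffle): 1 → 1
  after op 4 (cut 5): 1 → 26
  after op 5 (cut 21): 26 → 5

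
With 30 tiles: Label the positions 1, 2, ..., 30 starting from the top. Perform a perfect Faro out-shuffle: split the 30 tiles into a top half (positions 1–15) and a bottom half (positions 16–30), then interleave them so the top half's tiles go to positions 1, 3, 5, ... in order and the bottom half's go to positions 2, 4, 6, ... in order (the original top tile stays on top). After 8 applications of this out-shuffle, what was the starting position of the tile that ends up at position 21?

26

Work backwards from position 21, undoing one out-shuffle at a time:
21 ← 11 ← 6 ← 18 ← 24 ← 27 ← 14 ← 22 ← 26
So the tile now at position 21 started at position 26.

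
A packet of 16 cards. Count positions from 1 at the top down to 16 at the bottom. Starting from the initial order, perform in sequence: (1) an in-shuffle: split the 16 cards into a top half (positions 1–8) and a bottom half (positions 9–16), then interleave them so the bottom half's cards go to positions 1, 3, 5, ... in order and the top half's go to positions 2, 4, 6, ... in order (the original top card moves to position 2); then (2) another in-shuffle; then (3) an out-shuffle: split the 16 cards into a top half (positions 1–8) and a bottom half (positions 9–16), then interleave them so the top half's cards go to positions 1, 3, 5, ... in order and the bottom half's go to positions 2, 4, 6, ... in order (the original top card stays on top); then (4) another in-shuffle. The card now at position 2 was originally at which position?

13

Undo the operations in reverse order, starting from position 2:
  undo op 4 (in-shuffle, from top half): 2 ← 1
  undo op 3 (out-shuffle, from top half): 1 ← 1
  undo op 2 (in-shuffle, from bottom half): 1 ← 9
  undo op 1 (in-shuffle, from bottom half): 9 ← 13
So the card at position 2 came from original position 13.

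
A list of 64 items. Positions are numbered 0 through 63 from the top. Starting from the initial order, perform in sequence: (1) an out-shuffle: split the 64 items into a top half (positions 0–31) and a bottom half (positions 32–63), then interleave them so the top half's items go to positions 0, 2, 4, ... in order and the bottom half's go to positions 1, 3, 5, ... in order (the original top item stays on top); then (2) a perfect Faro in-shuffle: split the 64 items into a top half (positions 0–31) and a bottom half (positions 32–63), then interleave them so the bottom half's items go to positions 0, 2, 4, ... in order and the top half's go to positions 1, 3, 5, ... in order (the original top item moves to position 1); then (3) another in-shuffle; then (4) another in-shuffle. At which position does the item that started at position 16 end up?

3

Track the item from position 16 forward through each operation:
  after op 1 (out-shuffle): 16 → 32
  after op 2 (in-shuffle): 32 → 0
  after op 3 (in-shuffle): 0 → 1
  after op 4 (in-shuffle): 1 → 3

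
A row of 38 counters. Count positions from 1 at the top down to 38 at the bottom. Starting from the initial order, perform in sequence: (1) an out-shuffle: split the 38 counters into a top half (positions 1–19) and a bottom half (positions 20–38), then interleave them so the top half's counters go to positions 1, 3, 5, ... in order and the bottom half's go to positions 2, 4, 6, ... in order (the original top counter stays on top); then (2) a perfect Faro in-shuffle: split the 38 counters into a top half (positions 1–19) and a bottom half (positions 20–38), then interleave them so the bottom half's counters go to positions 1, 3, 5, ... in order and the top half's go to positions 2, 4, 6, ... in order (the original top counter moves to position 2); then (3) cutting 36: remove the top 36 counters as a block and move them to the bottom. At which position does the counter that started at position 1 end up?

Track the counter from position 1 forward through each operation:
  after op 1 (out-shuffle): 1 → 1
  after op 2 (in-shuffle): 1 → 2
  after op 3 (cut 36): 2 → 4

4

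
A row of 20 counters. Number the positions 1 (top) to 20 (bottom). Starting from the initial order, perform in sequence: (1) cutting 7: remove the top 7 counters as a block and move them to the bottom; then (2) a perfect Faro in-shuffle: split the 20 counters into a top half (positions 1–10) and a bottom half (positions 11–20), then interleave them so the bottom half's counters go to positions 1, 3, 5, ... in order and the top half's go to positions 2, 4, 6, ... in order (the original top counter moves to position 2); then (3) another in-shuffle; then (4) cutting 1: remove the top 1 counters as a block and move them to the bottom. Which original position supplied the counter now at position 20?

3

Undo the operations in reverse order, starting from position 20:
  undo op 4 (cut 1): 20 ← 1
  undo op 3 (in-shuffle, from bottom half): 1 ← 11
  undo op 2 (in-shuffle, from bottom half): 11 ← 16
  undo op 1 (cut 7): 16 ← 3
So the counter at position 20 came from original position 3.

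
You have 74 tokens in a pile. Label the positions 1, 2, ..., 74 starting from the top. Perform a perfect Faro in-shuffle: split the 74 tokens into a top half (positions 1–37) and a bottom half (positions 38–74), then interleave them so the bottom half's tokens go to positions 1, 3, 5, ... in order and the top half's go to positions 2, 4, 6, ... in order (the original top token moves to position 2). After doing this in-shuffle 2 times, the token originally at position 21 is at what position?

Track the token's position through each in-shuffle:
21 → 42 → 9

9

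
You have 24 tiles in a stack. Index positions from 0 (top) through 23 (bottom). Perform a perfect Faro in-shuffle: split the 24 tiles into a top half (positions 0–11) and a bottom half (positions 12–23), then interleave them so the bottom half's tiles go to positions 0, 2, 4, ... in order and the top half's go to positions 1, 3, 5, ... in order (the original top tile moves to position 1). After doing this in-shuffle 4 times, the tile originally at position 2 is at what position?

Track the tile's position through each in-shuffle:
2 → 5 → 11 → 23 → 22

22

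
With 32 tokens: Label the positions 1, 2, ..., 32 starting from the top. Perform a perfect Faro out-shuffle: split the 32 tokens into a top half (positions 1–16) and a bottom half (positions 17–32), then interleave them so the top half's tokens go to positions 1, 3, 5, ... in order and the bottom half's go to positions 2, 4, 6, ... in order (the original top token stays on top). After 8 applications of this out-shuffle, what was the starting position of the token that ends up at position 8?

29

Work backwards from position 8, undoing one out-shuffle at a time:
8 ← 20 ← 26 ← 29 ← 15 ← 8 ← 20 ← 26 ← 29
So the token now at position 8 started at position 29.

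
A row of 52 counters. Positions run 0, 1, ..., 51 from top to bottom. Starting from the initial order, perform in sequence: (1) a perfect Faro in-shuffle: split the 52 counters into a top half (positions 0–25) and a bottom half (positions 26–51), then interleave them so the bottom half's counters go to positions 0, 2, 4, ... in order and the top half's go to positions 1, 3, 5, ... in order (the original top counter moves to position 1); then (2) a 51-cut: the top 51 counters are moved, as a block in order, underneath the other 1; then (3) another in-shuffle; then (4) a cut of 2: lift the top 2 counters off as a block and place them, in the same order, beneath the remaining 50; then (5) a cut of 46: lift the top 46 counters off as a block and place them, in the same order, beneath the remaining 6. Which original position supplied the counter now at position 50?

Undo the operations in reverse order, starting from position 50:
  undo op 5 (cut 46): 50 ← 44
  undo op 4 (cut 2): 44 ← 46
  undo op 3 (in-shuffle, from bottom half): 46 ← 49
  undo op 2 (cut 51): 49 ← 48
  undo op 1 (in-shuffle, from bottom half): 48 ← 50
So the counter at position 50 came from original position 50.

50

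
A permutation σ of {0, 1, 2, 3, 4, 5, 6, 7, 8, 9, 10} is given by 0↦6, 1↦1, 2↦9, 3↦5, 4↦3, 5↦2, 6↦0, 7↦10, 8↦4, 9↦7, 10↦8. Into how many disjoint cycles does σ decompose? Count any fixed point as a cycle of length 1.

3

Cycle decomposition: (0 6) (1) (2 9 7 10 8 4 3 5).
3 cycles.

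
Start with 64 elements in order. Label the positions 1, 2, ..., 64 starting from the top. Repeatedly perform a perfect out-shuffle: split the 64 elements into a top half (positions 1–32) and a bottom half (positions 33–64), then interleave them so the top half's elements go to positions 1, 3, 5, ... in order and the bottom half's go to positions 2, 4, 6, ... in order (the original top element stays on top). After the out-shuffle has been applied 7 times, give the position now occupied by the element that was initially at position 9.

17

Track the element's position through each out-shuffle:
9 → 17 → 33 → 2 → 3 → 5 → 9 → 17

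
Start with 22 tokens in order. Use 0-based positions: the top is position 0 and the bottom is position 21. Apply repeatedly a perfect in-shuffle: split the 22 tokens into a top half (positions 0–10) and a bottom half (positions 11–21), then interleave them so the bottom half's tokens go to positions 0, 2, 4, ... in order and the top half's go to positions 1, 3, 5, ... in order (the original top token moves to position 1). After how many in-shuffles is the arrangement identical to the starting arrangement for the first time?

11

The in-shuffle permutes the 22 positions with cycle lengths [11, 11].
Every token is home exactly when every cycle has completed a whole number of laps, i.e. after lcm(11) = 11 in-shuffles.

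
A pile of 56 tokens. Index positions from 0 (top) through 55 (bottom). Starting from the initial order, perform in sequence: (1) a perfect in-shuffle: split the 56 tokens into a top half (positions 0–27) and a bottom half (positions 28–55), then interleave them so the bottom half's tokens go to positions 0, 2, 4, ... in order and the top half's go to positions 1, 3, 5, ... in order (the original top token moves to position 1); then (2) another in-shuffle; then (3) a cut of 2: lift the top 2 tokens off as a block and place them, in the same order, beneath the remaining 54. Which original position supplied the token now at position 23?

34

Undo the operations in reverse order, starting from position 23:
  undo op 3 (cut 2): 23 ← 25
  undo op 2 (in-shuffle, from top half): 25 ← 12
  undo op 1 (in-shuffle, from bottom half): 12 ← 34
So the token at position 23 came from original position 34.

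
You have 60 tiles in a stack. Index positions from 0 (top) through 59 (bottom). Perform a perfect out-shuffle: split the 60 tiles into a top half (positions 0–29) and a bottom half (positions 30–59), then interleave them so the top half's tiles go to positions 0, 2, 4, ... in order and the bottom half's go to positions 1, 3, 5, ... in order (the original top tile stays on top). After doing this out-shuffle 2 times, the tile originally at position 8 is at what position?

Track the tile's position through each out-shuffle:
8 → 16 → 32

32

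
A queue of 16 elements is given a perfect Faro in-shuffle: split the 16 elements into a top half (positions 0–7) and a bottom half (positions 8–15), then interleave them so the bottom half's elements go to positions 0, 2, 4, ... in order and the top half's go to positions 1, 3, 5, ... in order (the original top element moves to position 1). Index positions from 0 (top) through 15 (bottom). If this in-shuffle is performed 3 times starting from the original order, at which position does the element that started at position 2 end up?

Track the element's position through each in-shuffle:
2 → 5 → 11 → 6

6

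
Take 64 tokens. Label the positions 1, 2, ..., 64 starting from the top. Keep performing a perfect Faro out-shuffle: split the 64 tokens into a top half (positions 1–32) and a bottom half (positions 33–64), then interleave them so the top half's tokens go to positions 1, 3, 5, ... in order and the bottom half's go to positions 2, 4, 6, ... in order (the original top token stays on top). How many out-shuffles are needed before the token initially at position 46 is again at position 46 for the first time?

3

Follow position 46 under repeated out-shuffles:
46 → 28 → 55 → 46
It first returns after 3 out-shuffles.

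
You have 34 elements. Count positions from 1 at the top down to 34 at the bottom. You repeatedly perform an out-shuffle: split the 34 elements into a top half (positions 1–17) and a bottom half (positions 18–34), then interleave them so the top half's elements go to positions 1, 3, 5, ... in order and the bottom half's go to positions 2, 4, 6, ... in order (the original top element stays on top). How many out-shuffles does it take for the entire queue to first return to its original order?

10

The out-shuffle permutes the 34 positions with cycle lengths [1, 1, 2, 10, 10, 10].
Every element is home exactly when every cycle has completed a whole number of laps, i.e. after lcm(1, 2, 10) = 10 out-shuffles.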